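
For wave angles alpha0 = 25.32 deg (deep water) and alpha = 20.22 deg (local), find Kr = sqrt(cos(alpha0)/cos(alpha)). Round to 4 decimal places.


Kr = sqrt(cos(alpha0) / cos(alpha))
cos(25.32) = 0.903933
cos(20.22) = 0.938372
Kr = sqrt(0.903933 / 0.938372)
Kr = sqrt(0.963299)
Kr = 0.9815

0.9815


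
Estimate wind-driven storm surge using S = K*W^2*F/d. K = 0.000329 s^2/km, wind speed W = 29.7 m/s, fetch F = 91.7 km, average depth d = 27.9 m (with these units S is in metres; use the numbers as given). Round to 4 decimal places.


S = K * W^2 * F / d
W^2 = 29.7^2 = 882.09
S = 0.000329 * 882.09 * 91.7 / 27.9
Numerator = 0.000329 * 882.09 * 91.7 = 26.612038
S = 26.612038 / 27.9 = 0.9538 m

0.9538


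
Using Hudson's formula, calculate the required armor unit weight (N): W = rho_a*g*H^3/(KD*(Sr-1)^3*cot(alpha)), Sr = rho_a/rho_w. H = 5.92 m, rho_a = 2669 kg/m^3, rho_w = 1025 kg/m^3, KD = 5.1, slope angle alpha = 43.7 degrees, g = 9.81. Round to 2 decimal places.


Sr = rho_a / rho_w = 2669 / 1025 = 2.603902
(Sr - 1) = 1.603902
(Sr - 1)^3 = 4.126044
cot(43.7) = 1 / tan(43.7) = 1 / 0.955621 = 1.046440
Numerator = 2669 * 9.81 * 5.92^3 = 5432286.9337
Denominator = 5.1 * 4.126044 * 1.046440 = 22.020057
W = 5432286.9337 / 22.020057
W = 246697.22 N

246697.22


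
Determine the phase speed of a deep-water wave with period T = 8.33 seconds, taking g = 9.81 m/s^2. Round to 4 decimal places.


We use the deep-water celerity formula:
C = g * T / (2 * pi)
C = 9.81 * 8.33 / (2 * 3.14159...)
C = 81.717300 / 6.283185
C = 13.0057 m/s

13.0057


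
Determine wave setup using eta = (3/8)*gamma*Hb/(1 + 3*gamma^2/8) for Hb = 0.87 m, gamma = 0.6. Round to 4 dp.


eta = (3/8) * gamma * Hb / (1 + 3*gamma^2/8)
Numerator = (3/8) * 0.6 * 0.87 = 0.195750
Denominator = 1 + 3*0.6^2/8 = 1 + 0.135000 = 1.135000
eta = 0.195750 / 1.135000
eta = 0.1725 m

0.1725


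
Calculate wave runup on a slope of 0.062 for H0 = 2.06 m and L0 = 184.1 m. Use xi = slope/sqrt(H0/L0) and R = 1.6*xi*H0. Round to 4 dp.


xi = slope / sqrt(H0/L0)
H0/L0 = 2.06/184.1 = 0.011190
sqrt(0.011190) = 0.105781
xi = 0.062 / 0.105781 = 0.586118
R = 1.6 * xi * H0 = 1.6 * 0.586118 * 2.06
R = 1.9318 m

1.9318


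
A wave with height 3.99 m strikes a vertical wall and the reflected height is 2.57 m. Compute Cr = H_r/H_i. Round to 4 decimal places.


Cr = H_r / H_i
Cr = 2.57 / 3.99
Cr = 0.6441

0.6441


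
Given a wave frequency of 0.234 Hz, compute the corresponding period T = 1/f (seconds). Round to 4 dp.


T = 1 / f
T = 1 / 0.234
T = 4.2735 s

4.2735


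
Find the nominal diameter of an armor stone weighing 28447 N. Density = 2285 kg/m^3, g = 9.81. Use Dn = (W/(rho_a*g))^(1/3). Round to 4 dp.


V = W / (rho_a * g)
V = 28447 / (2285 * 9.81)
V = 28447 / 22415.85
V = 1.269057 m^3
Dn = V^(1/3) = 1.269057^(1/3)
Dn = 1.0827 m

1.0827


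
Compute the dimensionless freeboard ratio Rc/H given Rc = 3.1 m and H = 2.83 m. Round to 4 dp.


Relative freeboard = Rc / H
= 3.1 / 2.83
= 1.0954

1.0954


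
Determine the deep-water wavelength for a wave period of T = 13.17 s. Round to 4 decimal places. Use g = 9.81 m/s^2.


L0 = g * T^2 / (2 * pi)
L0 = 9.81 * 13.17^2 / (2 * pi)
L0 = 9.81 * 173.4489 / 6.28319
L0 = 1701.5337 / 6.28319
L0 = 270.8075 m

270.8075


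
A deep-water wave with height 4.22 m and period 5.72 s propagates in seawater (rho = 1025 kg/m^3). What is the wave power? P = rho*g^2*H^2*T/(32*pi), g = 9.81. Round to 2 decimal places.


P = rho * g^2 * H^2 * T / (32 * pi)
P = 1025 * 9.81^2 * 4.22^2 * 5.72 / (32 * pi)
P = 1025 * 96.2361 * 17.8084 * 5.72 / 100.53096
P = 99950.04 W/m

99950.04


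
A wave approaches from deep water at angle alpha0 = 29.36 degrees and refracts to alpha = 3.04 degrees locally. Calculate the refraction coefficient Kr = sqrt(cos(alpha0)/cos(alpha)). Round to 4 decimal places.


Kr = sqrt(cos(alpha0) / cos(alpha))
cos(29.36) = 0.871556
cos(3.04) = 0.998593
Kr = sqrt(0.871556 / 0.998593)
Kr = sqrt(0.872785)
Kr = 0.9342

0.9342


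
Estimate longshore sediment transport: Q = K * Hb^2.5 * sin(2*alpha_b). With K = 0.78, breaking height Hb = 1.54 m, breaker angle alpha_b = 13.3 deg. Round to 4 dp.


Q = K * Hb^2.5 * sin(2 * alpha_b)
Hb^2.5 = 1.54^2.5 = 2.943078
sin(2 * 13.3) = sin(26.6) = 0.447759
Q = 0.78 * 2.943078 * 0.447759
Q = 1.0279 m^3/s

1.0279


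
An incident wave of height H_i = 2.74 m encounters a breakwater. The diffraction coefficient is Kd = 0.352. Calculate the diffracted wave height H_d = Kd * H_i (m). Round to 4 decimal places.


H_d = Kd * H_i
H_d = 0.352 * 2.74
H_d = 0.9645 m

0.9645


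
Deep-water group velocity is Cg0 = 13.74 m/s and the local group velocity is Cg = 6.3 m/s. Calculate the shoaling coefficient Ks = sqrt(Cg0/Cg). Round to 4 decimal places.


Ks = sqrt(Cg0 / Cg)
Ks = sqrt(13.74 / 6.3)
Ks = sqrt(2.1810)
Ks = 1.4768

1.4768


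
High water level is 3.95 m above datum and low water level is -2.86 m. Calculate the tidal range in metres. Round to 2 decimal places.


Tidal range = High water - Low water
Tidal range = 3.95 - (-2.86)
Tidal range = 6.81 m

6.81


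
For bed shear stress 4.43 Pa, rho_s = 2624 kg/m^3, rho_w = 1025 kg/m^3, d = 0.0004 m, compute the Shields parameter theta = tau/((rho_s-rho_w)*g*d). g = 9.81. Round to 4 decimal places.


theta = tau / ((rho_s - rho_w) * g * d)
rho_s - rho_w = 2624 - 1025 = 1599
Denominator = 1599 * 9.81 * 0.0004 = 6.274476
theta = 4.43 / 6.274476
theta = 0.7060

0.7060


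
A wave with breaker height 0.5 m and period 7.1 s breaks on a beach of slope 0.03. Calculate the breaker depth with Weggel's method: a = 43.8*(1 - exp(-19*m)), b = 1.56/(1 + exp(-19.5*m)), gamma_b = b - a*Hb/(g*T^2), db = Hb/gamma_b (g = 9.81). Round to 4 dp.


a = 43.8 * (1 - exp(-19 * m))
exp(-19 * 0.03) = exp(-0.5700) = 0.565525
a = 43.8 * (1 - 0.565525) = 19.029986
b = 1.56 / (1 + exp(-19.5 * m))
exp(-19.5 * 0.03) = exp(-0.5850) = 0.557106
b = 1.56 / (1 + 0.557106) = 1.001859
Hb / (g * T^2) = 0.5 / (9.81 * 7.1^2) = 0.5 / 494.5221 = 0.00101108
gamma_b = b - a * Hb/(g*T^2) = 1.001859 - 19.029986 * 0.00101108 = 0.982618
db = Hb / gamma_b = 0.5 / 0.982618
db = 0.5088 m

0.5088


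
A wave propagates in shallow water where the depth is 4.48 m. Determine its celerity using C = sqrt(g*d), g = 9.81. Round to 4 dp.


Using the shallow-water approximation:
C = sqrt(g * d) = sqrt(9.81 * 4.48)
C = sqrt(43.9488)
C = 6.6294 m/s

6.6294


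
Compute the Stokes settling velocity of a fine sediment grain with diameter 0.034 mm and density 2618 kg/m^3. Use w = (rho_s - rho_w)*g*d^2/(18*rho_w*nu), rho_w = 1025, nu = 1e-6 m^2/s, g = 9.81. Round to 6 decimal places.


w = (rho_s - rho_w) * g * d^2 / (18 * rho_w * nu)
d = 0.034 mm = 0.000034 m
rho_s - rho_w = 2618 - 1025 = 1593
Numerator = 1593 * 9.81 * (0.000034)^2 = 0.000018065193
Denominator = 18 * 1025 * 1e-6 = 0.018450
w = 0.000979 m/s

0.000979


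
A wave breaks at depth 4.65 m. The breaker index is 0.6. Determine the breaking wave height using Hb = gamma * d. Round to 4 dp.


Hb = gamma * d
Hb = 0.6 * 4.65
Hb = 2.7900 m

2.7900


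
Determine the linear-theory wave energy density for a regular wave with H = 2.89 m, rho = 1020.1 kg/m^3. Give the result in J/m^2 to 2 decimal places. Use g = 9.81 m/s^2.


E = (1/8) * rho * g * H^2
E = (1/8) * 1020.1 * 9.81 * 2.89^2
E = 0.125 * 1020.1 * 9.81 * 8.3521
E = 10447.62 J/m^2

10447.62


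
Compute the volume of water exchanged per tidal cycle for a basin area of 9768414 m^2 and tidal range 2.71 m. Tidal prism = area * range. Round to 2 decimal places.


Tidal prism = Area * Tidal range
P = 9768414 * 2.71
P = 26472401.94 m^3

26472401.94


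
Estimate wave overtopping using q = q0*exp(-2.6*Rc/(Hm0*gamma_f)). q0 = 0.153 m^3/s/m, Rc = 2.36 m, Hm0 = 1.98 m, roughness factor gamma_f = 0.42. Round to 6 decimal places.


q = q0 * exp(-2.6 * Rc / (Hm0 * gamma_f))
Exponent = -2.6 * 2.36 / (1.98 * 0.42)
= -2.6 * 2.36 / 0.8316
= -7.378547
exp(-7.378547) = 0.000625
q = 0.153 * 0.000625
q = 0.000096 m^3/s/m

0.000096


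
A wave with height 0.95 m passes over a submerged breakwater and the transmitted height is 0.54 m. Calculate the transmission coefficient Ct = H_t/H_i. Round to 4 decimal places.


Ct = H_t / H_i
Ct = 0.54 / 0.95
Ct = 0.5684

0.5684


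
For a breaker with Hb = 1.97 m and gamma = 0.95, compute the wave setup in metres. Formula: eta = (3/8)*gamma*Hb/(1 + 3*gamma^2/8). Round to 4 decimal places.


eta = (3/8) * gamma * Hb / (1 + 3*gamma^2/8)
Numerator = (3/8) * 0.95 * 1.97 = 0.701812
Denominator = 1 + 3*0.95^2/8 = 1 + 0.338438 = 1.338438
eta = 0.701812 / 1.338438
eta = 0.5244 m

0.5244


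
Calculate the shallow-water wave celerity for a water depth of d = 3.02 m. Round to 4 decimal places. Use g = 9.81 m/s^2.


Using the shallow-water approximation:
C = sqrt(g * d) = sqrt(9.81 * 3.02)
C = sqrt(29.6262)
C = 5.4430 m/s

5.4430


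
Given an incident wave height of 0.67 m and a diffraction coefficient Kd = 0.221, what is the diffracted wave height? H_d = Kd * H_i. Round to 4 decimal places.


H_d = Kd * H_i
H_d = 0.221 * 0.67
H_d = 0.1481 m

0.1481


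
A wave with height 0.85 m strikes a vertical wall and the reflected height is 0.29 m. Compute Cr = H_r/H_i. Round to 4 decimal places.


Cr = H_r / H_i
Cr = 0.29 / 0.85
Cr = 0.3412

0.3412


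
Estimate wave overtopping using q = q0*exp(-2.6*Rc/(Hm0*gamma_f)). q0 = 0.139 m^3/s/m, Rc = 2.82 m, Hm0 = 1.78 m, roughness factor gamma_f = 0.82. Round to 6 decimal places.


q = q0 * exp(-2.6 * Rc / (Hm0 * gamma_f))
Exponent = -2.6 * 2.82 / (1.78 * 0.82)
= -2.6 * 2.82 / 1.4596
= -5.023294
exp(-5.023294) = 0.006583
q = 0.139 * 0.006583
q = 0.000915 m^3/s/m

0.000915


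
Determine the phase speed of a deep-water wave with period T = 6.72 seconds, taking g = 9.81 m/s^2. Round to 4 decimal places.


We use the deep-water celerity formula:
C = g * T / (2 * pi)
C = 9.81 * 6.72 / (2 * 3.14159...)
C = 65.923200 / 6.283185
C = 10.4920 m/s

10.4920


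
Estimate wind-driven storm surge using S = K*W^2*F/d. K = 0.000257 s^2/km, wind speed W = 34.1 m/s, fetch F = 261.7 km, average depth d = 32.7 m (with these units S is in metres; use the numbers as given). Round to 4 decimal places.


S = K * W^2 * F / d
W^2 = 34.1^2 = 1162.81
S = 0.000257 * 1162.81 * 261.7 / 32.7
Numerator = 0.000257 * 1162.81 * 261.7 = 78.206996
S = 78.206996 / 32.7 = 2.3917 m

2.3917


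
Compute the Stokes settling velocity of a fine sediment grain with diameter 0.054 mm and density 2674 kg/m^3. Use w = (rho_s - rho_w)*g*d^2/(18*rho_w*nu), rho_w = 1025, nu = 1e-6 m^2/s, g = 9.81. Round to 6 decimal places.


w = (rho_s - rho_w) * g * d^2 / (18 * rho_w * nu)
d = 0.054 mm = 0.000054 m
rho_s - rho_w = 2674 - 1025 = 1649
Numerator = 1649 * 9.81 * (0.000054)^2 = 0.000047171228
Denominator = 18 * 1025 * 1e-6 = 0.018450
w = 0.002557 m/s

0.002557


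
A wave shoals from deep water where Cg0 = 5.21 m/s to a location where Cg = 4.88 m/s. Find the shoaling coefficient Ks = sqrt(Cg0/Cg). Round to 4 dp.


Ks = sqrt(Cg0 / Cg)
Ks = sqrt(5.21 / 4.88)
Ks = sqrt(1.0676)
Ks = 1.0333

1.0333


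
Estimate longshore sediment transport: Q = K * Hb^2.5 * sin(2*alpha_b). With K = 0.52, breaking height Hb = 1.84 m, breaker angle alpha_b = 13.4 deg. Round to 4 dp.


Q = K * Hb^2.5 * sin(2 * alpha_b)
Hb^2.5 = 1.84^2.5 = 4.592451
sin(2 * 13.4) = sin(26.8) = 0.450878
Q = 0.52 * 4.592451 * 0.450878
Q = 1.0767 m^3/s

1.0767


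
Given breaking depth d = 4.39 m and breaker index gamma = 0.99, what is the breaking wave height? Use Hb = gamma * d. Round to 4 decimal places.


Hb = gamma * d
Hb = 0.99 * 4.39
Hb = 4.3461 m

4.3461


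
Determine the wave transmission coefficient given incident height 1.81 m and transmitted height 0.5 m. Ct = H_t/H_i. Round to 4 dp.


Ct = H_t / H_i
Ct = 0.5 / 1.81
Ct = 0.2762

0.2762


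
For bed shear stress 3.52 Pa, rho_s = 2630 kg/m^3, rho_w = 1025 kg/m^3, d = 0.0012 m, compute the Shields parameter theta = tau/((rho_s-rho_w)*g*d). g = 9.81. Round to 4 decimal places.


theta = tau / ((rho_s - rho_w) * g * d)
rho_s - rho_w = 2630 - 1025 = 1605
Denominator = 1605 * 9.81 * 0.0012 = 18.894060
theta = 3.52 / 18.894060
theta = 0.1863

0.1863


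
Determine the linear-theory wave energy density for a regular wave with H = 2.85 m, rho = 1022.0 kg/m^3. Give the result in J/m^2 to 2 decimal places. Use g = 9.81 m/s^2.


E = (1/8) * rho * g * H^2
E = (1/8) * 1022.0 * 9.81 * 2.85^2
E = 0.125 * 1022.0 * 9.81 * 8.1225
E = 10179.34 J/m^2

10179.34


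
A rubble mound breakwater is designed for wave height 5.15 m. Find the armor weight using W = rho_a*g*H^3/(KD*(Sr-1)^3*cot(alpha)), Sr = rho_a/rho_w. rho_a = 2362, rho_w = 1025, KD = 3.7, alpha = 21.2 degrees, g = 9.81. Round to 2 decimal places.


Sr = rho_a / rho_w = 2362 / 1025 = 2.304390
(Sr - 1) = 1.304390
(Sr - 1)^3 = 2.219334
cot(21.2) = 1 / tan(21.2) = 1 / 0.387874 = 2.578154
Numerator = 2362 * 9.81 * 5.15^3 = 3164977.2146
Denominator = 3.7 * 2.219334 * 2.578154 = 21.170601
W = 3164977.2146 / 21.170601
W = 149498.69 N

149498.69


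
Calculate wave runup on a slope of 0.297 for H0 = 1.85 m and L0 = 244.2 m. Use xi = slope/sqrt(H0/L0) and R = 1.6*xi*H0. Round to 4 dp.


xi = slope / sqrt(H0/L0)
H0/L0 = 1.85/244.2 = 0.007576
sqrt(0.007576) = 0.087039
xi = 0.297 / 0.087039 = 3.412270
R = 1.6 * xi * H0 = 1.6 * 3.412270 * 1.85
R = 10.1003 m

10.1003


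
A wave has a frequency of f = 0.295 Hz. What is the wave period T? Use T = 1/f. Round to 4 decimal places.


T = 1 / f
T = 1 / 0.295
T = 3.3898 s

3.3898


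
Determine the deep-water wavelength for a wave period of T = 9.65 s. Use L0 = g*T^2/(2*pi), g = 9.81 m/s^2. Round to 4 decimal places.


L0 = g * T^2 / (2 * pi)
L0 = 9.81 * 9.65^2 / (2 * pi)
L0 = 9.81 * 93.1225 / 6.28319
L0 = 913.5317 / 6.28319
L0 = 145.3931 m

145.3931


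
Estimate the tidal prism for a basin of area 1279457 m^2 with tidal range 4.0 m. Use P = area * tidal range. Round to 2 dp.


Tidal prism = Area * Tidal range
P = 1279457 * 4.0
P = 5117828.00 m^3

5117828.00


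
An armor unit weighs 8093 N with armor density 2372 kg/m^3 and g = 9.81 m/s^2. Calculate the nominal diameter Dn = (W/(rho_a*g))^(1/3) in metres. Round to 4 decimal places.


V = W / (rho_a * g)
V = 8093 / (2372 * 9.81)
V = 8093 / 23269.32
V = 0.347797 m^3
Dn = V^(1/3) = 0.347797^(1/3)
Dn = 0.7032 m

0.7032


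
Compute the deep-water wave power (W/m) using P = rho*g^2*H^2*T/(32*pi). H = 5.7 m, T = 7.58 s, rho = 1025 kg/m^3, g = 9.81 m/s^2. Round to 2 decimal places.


P = rho * g^2 * H^2 * T / (32 * pi)
P = 1025 * 9.81^2 * 5.7^2 * 7.58 / (32 * pi)
P = 1025 * 96.2361 * 32.4900 * 7.58 / 100.53096
P = 241646.74 W/m

241646.74


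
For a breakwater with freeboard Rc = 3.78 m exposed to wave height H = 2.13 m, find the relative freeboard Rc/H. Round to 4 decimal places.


Relative freeboard = Rc / H
= 3.78 / 2.13
= 1.7746

1.7746


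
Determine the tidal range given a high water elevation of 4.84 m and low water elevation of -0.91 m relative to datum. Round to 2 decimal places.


Tidal range = High water - Low water
Tidal range = 4.84 - (-0.91)
Tidal range = 5.75 m

5.75


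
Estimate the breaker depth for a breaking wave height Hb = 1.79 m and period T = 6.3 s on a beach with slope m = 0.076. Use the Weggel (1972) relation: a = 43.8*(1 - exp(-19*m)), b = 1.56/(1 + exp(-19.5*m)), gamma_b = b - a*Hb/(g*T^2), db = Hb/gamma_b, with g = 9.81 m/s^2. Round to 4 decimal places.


a = 43.8 * (1 - exp(-19 * m))
exp(-19 * 0.076) = exp(-1.4440) = 0.235982
a = 43.8 * (1 - 0.235982) = 33.463991
b = 1.56 / (1 + exp(-19.5 * m))
exp(-19.5 * 0.076) = exp(-1.4820) = 0.227183
b = 1.56 / (1 + 0.227183) = 1.271204
Hb / (g * T^2) = 1.79 / (9.81 * 6.3^2) = 1.79 / 389.3589 = 0.00459730
gamma_b = b - a * Hb/(g*T^2) = 1.271204 - 33.463991 * 0.00459730 = 1.117360
db = Hb / gamma_b = 1.79 / 1.117360
db = 1.6020 m

1.6020


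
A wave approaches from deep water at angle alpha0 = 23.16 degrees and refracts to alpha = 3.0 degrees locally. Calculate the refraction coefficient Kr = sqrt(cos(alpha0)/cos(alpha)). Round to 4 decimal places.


Kr = sqrt(cos(alpha0) / cos(alpha))
cos(23.16) = 0.919410
cos(3.0) = 0.998630
Kr = sqrt(0.919410 / 0.998630)
Kr = sqrt(0.920672)
Kr = 0.9595

0.9595


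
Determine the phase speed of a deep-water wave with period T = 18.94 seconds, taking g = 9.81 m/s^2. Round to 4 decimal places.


We use the deep-water celerity formula:
C = g * T / (2 * pi)
C = 9.81 * 18.94 / (2 * 3.14159...)
C = 185.801400 / 6.283185
C = 29.5712 m/s

29.5712


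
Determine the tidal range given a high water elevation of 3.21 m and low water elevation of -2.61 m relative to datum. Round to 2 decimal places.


Tidal range = High water - Low water
Tidal range = 3.21 - (-2.61)
Tidal range = 5.82 m

5.82


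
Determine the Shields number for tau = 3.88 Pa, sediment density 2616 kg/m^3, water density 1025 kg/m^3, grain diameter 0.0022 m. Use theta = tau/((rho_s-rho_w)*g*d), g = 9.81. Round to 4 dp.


theta = tau / ((rho_s - rho_w) * g * d)
rho_s - rho_w = 2616 - 1025 = 1591
Denominator = 1591 * 9.81 * 0.0022 = 34.336962
theta = 3.88 / 34.336962
theta = 0.1130

0.1130


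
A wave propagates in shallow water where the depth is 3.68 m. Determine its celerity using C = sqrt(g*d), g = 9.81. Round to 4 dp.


Using the shallow-water approximation:
C = sqrt(g * d) = sqrt(9.81 * 3.68)
C = sqrt(36.1008)
C = 6.0084 m/s

6.0084


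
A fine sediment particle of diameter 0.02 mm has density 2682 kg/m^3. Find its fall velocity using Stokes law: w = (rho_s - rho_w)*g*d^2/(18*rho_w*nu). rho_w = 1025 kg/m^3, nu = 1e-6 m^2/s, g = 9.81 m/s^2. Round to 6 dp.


w = (rho_s - rho_w) * g * d^2 / (18 * rho_w * nu)
d = 0.02 mm = 0.000020 m
rho_s - rho_w = 2682 - 1025 = 1657
Numerator = 1657 * 9.81 * (0.000020)^2 = 0.000006502068
Denominator = 18 * 1025 * 1e-6 = 0.018450
w = 0.000352 m/s

0.000352


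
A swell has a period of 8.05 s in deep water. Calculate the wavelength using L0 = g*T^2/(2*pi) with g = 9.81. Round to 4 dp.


L0 = g * T^2 / (2 * pi)
L0 = 9.81 * 8.05^2 / (2 * pi)
L0 = 9.81 * 64.8025 / 6.28319
L0 = 635.7125 / 6.28319
L0 = 101.1768 m

101.1768


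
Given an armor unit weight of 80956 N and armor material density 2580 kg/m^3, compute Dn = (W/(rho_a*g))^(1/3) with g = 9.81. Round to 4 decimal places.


V = W / (rho_a * g)
V = 80956 / (2580 * 9.81)
V = 80956 / 25309.80
V = 3.198603 m^3
Dn = V^(1/3) = 3.198603^(1/3)
Dn = 1.4734 m

1.4734


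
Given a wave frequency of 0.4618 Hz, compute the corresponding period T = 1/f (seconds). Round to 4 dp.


T = 1 / f
T = 1 / 0.4618
T = 2.1654 s

2.1654


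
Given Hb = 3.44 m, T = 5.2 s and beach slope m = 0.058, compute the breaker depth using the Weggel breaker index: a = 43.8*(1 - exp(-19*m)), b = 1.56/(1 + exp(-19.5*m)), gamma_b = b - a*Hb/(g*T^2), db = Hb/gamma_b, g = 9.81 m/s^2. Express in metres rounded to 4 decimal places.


a = 43.8 * (1 - exp(-19 * m))
exp(-19 * 0.058) = exp(-1.1020) = 0.332206
a = 43.8 * (1 - 0.332206) = 29.249377
b = 1.56 / (1 + exp(-19.5 * m))
exp(-19.5 * 0.058) = exp(-1.1310) = 0.322710
b = 1.56 / (1 + 0.322710) = 1.179397
Hb / (g * T^2) = 3.44 / (9.81 * 5.2^2) = 3.44 / 265.2624 = 0.01296829
gamma_b = b - a * Hb/(g*T^2) = 1.179397 - 29.249377 * 0.01296829 = 0.800082
db = Hb / gamma_b = 3.44 / 0.800082
db = 4.2996 m

4.2996


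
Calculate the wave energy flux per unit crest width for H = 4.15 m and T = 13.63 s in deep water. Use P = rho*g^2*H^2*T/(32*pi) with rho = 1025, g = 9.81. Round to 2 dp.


P = rho * g^2 * H^2 * T / (32 * pi)
P = 1025 * 9.81^2 * 4.15^2 * 13.63 / (32 * pi)
P = 1025 * 96.2361 * 17.2225 * 13.63 / 100.53096
P = 230331.89 W/m

230331.89


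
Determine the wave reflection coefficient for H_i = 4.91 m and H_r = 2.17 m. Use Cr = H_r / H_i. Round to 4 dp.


Cr = H_r / H_i
Cr = 2.17 / 4.91
Cr = 0.4420

0.4420


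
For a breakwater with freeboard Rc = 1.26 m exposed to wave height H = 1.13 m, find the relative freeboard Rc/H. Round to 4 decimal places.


Relative freeboard = Rc / H
= 1.26 / 1.13
= 1.1150

1.1150


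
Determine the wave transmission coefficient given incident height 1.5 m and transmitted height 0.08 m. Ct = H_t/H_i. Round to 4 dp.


Ct = H_t / H_i
Ct = 0.08 / 1.5
Ct = 0.0533

0.0533


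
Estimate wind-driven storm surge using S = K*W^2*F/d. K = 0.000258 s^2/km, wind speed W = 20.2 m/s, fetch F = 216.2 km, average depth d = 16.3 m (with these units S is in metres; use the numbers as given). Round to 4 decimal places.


S = K * W^2 * F / d
W^2 = 20.2^2 = 408.04
S = 0.000258 * 408.04 * 216.2 / 16.3
Numerator = 0.000258 * 408.04 * 216.2 = 22.760308
S = 22.760308 / 16.3 = 1.3963 m

1.3963


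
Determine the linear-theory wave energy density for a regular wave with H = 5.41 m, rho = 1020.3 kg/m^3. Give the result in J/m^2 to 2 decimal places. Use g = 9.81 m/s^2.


E = (1/8) * rho * g * H^2
E = (1/8) * 1020.3 * 9.81 * 5.41^2
E = 0.125 * 1020.3 * 9.81 * 29.2681
E = 36618.57 J/m^2

36618.57


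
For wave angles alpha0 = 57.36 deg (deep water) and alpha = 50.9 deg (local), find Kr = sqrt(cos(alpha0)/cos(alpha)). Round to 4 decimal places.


Kr = sqrt(cos(alpha0) / cos(alpha))
cos(57.36) = 0.539359
cos(50.9) = 0.630676
Kr = sqrt(0.539359 / 0.630676)
Kr = sqrt(0.855208)
Kr = 0.9248

0.9248


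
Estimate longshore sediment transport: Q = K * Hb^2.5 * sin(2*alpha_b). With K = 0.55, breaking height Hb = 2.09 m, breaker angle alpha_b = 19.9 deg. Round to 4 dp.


Q = K * Hb^2.5 * sin(2 * alpha_b)
Hb^2.5 = 2.09^2.5 = 6.314889
sin(2 * 19.9) = sin(39.8) = 0.640110
Q = 0.55 * 6.314889 * 0.640110
Q = 2.2232 m^3/s

2.2232


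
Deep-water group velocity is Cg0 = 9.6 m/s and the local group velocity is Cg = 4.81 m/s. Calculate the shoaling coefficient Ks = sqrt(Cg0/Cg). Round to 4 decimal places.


Ks = sqrt(Cg0 / Cg)
Ks = sqrt(9.6 / 4.81)
Ks = sqrt(1.9958)
Ks = 1.4127

1.4127


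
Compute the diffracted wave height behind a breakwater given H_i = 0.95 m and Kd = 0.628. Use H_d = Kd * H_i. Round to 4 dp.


H_d = Kd * H_i
H_d = 0.628 * 0.95
H_d = 0.5966 m

0.5966


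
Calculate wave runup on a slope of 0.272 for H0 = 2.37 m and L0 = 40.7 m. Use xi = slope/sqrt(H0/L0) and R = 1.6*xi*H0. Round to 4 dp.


xi = slope / sqrt(H0/L0)
H0/L0 = 2.37/40.7 = 0.058231
sqrt(0.058231) = 0.241311
xi = 0.272 / 0.241311 = 1.127177
R = 1.6 * xi * H0 = 1.6 * 1.127177 * 2.37
R = 4.2743 m

4.2743


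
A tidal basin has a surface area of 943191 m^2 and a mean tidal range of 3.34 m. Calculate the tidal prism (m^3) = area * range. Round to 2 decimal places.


Tidal prism = Area * Tidal range
P = 943191 * 3.34
P = 3150257.94 m^3

3150257.94


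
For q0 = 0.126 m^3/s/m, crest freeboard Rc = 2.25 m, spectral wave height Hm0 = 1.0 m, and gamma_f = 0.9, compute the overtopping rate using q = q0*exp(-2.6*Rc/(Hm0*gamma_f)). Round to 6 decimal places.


q = q0 * exp(-2.6 * Rc / (Hm0 * gamma_f))
Exponent = -2.6 * 2.25 / (1.0 * 0.9)
= -2.6 * 2.25 / 0.9000
= -6.500000
exp(-6.500000) = 0.001503
q = 0.126 * 0.001503
q = 0.000189 m^3/s/m

0.000189


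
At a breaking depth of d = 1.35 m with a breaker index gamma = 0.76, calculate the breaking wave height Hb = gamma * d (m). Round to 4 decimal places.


Hb = gamma * d
Hb = 0.76 * 1.35
Hb = 1.0260 m

1.0260


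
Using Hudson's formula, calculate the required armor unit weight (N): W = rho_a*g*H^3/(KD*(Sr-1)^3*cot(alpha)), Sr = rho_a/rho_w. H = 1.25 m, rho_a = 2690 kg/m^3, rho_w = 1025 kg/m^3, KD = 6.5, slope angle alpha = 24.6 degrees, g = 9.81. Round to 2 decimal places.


Sr = rho_a / rho_w = 2690 / 1025 = 2.624390
(Sr - 1) = 1.624390
(Sr - 1)^3 = 4.286187
cot(24.6) = 1 / tan(24.6) = 1 / 0.457836 = 2.184189
Numerator = 2690 * 9.81 * 1.25^3 = 51540.8203
Denominator = 6.5 * 4.286187 * 2.184189 = 60.851989
W = 51540.8203 / 60.851989
W = 846.99 N

846.99


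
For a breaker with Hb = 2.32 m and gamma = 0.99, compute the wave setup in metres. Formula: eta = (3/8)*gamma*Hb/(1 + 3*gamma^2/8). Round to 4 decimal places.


eta = (3/8) * gamma * Hb / (1 + 3*gamma^2/8)
Numerator = (3/8) * 0.99 * 2.32 = 0.861300
Denominator = 1 + 3*0.99^2/8 = 1 + 0.367538 = 1.367538
eta = 0.861300 / 1.367538
eta = 0.6298 m

0.6298


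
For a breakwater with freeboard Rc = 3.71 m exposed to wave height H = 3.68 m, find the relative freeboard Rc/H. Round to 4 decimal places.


Relative freeboard = Rc / H
= 3.71 / 3.68
= 1.0082

1.0082


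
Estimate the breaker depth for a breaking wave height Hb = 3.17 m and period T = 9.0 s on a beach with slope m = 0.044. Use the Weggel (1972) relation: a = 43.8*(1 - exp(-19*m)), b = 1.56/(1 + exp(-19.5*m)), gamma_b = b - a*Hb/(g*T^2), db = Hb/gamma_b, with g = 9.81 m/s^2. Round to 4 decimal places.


a = 43.8 * (1 - exp(-19 * m))
exp(-19 * 0.044) = exp(-0.8360) = 0.433441
a = 43.8 * (1 - 0.433441) = 24.815292
b = 1.56 / (1 + exp(-19.5 * m))
exp(-19.5 * 0.044) = exp(-0.8580) = 0.424009
b = 1.56 / (1 + 0.424009) = 1.095498
Hb / (g * T^2) = 3.17 / (9.81 * 9.0^2) = 3.17 / 794.6100 = 0.00398938
gamma_b = b - a * Hb/(g*T^2) = 1.095498 - 24.815292 * 0.00398938 = 0.996501
db = Hb / gamma_b = 3.17 / 0.996501
db = 3.1811 m

3.1811


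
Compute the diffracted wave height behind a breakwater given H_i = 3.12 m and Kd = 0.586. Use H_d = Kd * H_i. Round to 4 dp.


H_d = Kd * H_i
H_d = 0.586 * 3.12
H_d = 1.8283 m

1.8283


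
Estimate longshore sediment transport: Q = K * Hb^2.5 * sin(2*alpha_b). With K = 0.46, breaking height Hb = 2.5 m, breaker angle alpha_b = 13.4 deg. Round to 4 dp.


Q = K * Hb^2.5 * sin(2 * alpha_b)
Hb^2.5 = 2.5^2.5 = 9.882118
sin(2 * 13.4) = sin(26.8) = 0.450878
Q = 0.46 * 9.882118 * 0.450878
Q = 2.0496 m^3/s

2.0496


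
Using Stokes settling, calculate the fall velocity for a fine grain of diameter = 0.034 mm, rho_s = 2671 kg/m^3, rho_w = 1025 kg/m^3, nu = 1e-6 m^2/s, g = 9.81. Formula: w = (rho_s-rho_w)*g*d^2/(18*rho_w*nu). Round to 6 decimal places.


w = (rho_s - rho_w) * g * d^2 / (18 * rho_w * nu)
d = 0.034 mm = 0.000034 m
rho_s - rho_w = 2671 - 1025 = 1646
Numerator = 1646 * 9.81 * (0.000034)^2 = 0.000018666233
Denominator = 18 * 1025 * 1e-6 = 0.018450
w = 0.001012 m/s

0.001012


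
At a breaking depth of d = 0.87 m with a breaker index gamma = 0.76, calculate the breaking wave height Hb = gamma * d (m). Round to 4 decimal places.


Hb = gamma * d
Hb = 0.76 * 0.87
Hb = 0.6612 m

0.6612


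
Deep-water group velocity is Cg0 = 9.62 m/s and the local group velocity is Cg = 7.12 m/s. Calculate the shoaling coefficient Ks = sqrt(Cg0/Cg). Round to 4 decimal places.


Ks = sqrt(Cg0 / Cg)
Ks = sqrt(9.62 / 7.12)
Ks = sqrt(1.3511)
Ks = 1.1624

1.1624


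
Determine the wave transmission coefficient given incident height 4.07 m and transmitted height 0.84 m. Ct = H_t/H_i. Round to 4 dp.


Ct = H_t / H_i
Ct = 0.84 / 4.07
Ct = 0.2064

0.2064


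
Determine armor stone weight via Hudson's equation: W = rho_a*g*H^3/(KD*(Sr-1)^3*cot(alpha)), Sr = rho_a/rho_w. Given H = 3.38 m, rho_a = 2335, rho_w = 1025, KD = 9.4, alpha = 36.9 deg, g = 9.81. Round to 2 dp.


Sr = rho_a / rho_w = 2335 / 1025 = 2.278049
(Sr - 1) = 1.278049
(Sr - 1)^3 = 2.087576
cot(36.9) = 1 / tan(36.9) = 1 / 0.750821 = 1.331875
Numerator = 2335 * 9.81 * 3.38^3 = 884516.6107
Denominator = 9.4 * 2.087576 * 1.331875 = 26.135667
W = 884516.6107 / 26.135667
W = 33843.28 N

33843.28


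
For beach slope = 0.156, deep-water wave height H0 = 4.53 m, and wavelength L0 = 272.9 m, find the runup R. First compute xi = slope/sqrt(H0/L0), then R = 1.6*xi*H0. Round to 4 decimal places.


xi = slope / sqrt(H0/L0)
H0/L0 = 4.53/272.9 = 0.016599
sqrt(0.016599) = 0.128839
xi = 0.156 / 0.128839 = 1.210814
R = 1.6 * xi * H0 = 1.6 * 1.210814 * 4.53
R = 8.7760 m

8.7760


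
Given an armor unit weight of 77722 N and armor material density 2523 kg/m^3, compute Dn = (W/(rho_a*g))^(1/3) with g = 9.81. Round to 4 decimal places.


V = W / (rho_a * g)
V = 77722 / (2523 * 9.81)
V = 77722 / 24750.63
V = 3.140203 m^3
Dn = V^(1/3) = 3.140203^(1/3)
Dn = 1.4644 m

1.4644


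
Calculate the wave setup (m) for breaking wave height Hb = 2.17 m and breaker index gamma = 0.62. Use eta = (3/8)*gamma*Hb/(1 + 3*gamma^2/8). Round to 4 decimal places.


eta = (3/8) * gamma * Hb / (1 + 3*gamma^2/8)
Numerator = (3/8) * 0.62 * 2.17 = 0.504525
Denominator = 1 + 3*0.62^2/8 = 1 + 0.144150 = 1.144150
eta = 0.504525 / 1.144150
eta = 0.4410 m

0.4410


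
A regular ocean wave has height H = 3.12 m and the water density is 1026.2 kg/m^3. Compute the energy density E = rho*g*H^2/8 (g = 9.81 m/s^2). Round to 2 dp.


E = (1/8) * rho * g * H^2
E = (1/8) * 1026.2 * 9.81 * 3.12^2
E = 0.125 * 1026.2 * 9.81 * 9.7344
E = 12249.55 J/m^2

12249.55


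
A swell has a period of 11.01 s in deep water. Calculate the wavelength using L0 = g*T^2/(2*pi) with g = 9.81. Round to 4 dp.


L0 = g * T^2 / (2 * pi)
L0 = 9.81 * 11.01^2 / (2 * pi)
L0 = 9.81 * 121.2201 / 6.28319
L0 = 1189.1692 / 6.28319
L0 = 189.2622 m

189.2622


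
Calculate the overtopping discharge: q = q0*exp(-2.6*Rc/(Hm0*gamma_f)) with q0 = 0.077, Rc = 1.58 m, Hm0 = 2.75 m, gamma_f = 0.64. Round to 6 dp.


q = q0 * exp(-2.6 * Rc / (Hm0 * gamma_f))
Exponent = -2.6 * 1.58 / (2.75 * 0.64)
= -2.6 * 1.58 / 1.7600
= -2.334091
exp(-2.334091) = 0.096899
q = 0.077 * 0.096899
q = 0.007461 m^3/s/m

0.007461


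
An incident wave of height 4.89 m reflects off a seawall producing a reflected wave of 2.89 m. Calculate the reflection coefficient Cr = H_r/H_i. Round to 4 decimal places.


Cr = H_r / H_i
Cr = 2.89 / 4.89
Cr = 0.5910

0.5910


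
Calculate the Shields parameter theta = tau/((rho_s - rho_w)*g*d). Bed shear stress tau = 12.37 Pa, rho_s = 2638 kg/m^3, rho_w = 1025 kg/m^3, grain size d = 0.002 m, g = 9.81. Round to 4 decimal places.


theta = tau / ((rho_s - rho_w) * g * d)
rho_s - rho_w = 2638 - 1025 = 1613
Denominator = 1613 * 9.81 * 0.002 = 31.647060
theta = 12.37 / 31.647060
theta = 0.3909

0.3909


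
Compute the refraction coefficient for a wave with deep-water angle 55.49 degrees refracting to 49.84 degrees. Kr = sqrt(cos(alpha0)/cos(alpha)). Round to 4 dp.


Kr = sqrt(cos(alpha0) / cos(alpha))
cos(55.49) = 0.566550
cos(49.84) = 0.644924
Kr = sqrt(0.566550 / 0.644924)
Kr = sqrt(0.878475)
Kr = 0.9373

0.9373


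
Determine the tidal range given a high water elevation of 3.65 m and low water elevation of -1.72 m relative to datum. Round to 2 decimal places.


Tidal range = High water - Low water
Tidal range = 3.65 - (-1.72)
Tidal range = 5.37 m

5.37


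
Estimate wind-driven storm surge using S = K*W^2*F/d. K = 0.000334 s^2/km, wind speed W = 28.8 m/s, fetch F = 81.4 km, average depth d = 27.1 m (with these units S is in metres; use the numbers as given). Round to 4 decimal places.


S = K * W^2 * F / d
W^2 = 28.8^2 = 829.44
S = 0.000334 * 829.44 * 81.4 / 27.1
Numerator = 0.000334 * 829.44 * 81.4 = 22.550483
S = 22.550483 / 27.1 = 0.8321 m

0.8321


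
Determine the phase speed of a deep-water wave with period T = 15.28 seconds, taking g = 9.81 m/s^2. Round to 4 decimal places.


We use the deep-water celerity formula:
C = g * T / (2 * pi)
C = 9.81 * 15.28 / (2 * 3.14159...)
C = 149.896800 / 6.283185
C = 23.8568 m/s

23.8568


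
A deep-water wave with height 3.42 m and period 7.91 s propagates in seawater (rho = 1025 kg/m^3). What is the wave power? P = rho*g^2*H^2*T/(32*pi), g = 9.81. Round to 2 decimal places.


P = rho * g^2 * H^2 * T / (32 * pi)
P = 1025 * 9.81^2 * 3.42^2 * 7.91 / (32 * pi)
P = 1025 * 96.2361 * 11.6964 * 7.91 / 100.53096
P = 90780.11 W/m

90780.11


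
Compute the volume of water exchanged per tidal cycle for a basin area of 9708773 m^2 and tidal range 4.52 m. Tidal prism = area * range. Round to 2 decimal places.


Tidal prism = Area * Tidal range
P = 9708773 * 4.52
P = 43883653.96 m^3

43883653.96


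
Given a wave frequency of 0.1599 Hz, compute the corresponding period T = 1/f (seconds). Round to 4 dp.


T = 1 / f
T = 1 / 0.1599
T = 6.2539 s

6.2539


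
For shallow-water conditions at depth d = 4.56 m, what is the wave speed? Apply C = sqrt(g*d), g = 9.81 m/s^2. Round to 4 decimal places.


Using the shallow-water approximation:
C = sqrt(g * d) = sqrt(9.81 * 4.56)
C = sqrt(44.7336)
C = 6.6883 m/s

6.6883


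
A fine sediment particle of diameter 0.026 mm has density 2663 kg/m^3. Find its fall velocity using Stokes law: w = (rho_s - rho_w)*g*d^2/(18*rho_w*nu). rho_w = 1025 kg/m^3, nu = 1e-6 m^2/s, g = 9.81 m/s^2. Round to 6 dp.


w = (rho_s - rho_w) * g * d^2 / (18 * rho_w * nu)
d = 0.026 mm = 0.000026 m
rho_s - rho_w = 2663 - 1025 = 1638
Numerator = 1638 * 9.81 * (0.000026)^2 = 0.000010862495
Denominator = 18 * 1025 * 1e-6 = 0.018450
w = 0.000589 m/s

0.000589


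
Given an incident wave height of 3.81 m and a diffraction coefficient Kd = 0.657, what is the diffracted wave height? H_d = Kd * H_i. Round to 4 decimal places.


H_d = Kd * H_i
H_d = 0.657 * 3.81
H_d = 2.5032 m

2.5032


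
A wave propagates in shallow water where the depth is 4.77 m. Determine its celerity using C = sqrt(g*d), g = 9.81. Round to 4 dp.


Using the shallow-water approximation:
C = sqrt(g * d) = sqrt(9.81 * 4.77)
C = sqrt(46.7937)
C = 6.8406 m/s

6.8406


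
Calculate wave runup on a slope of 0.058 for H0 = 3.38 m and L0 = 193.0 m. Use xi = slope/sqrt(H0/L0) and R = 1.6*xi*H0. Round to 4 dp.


xi = slope / sqrt(H0/L0)
H0/L0 = 3.38/193.0 = 0.017513
sqrt(0.017513) = 0.132337
xi = 0.058 / 0.132337 = 0.438277
R = 1.6 * xi * H0 = 1.6 * 0.438277 * 3.38
R = 2.3702 m

2.3702


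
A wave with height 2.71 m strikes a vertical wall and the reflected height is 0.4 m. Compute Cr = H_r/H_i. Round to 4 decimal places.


Cr = H_r / H_i
Cr = 0.4 / 2.71
Cr = 0.1476

0.1476


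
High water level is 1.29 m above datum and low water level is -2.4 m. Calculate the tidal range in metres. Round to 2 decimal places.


Tidal range = High water - Low water
Tidal range = 1.29 - (-2.4)
Tidal range = 3.69 m

3.69


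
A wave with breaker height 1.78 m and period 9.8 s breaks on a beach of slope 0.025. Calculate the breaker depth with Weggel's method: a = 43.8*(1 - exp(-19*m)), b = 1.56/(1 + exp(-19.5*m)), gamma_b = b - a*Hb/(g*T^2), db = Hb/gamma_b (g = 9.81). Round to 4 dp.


a = 43.8 * (1 - exp(-19 * m))
exp(-19 * 0.025) = exp(-0.4750) = 0.621885
a = 43.8 * (1 - 0.621885) = 16.561435
b = 1.56 / (1 + exp(-19.5 * m))
exp(-19.5 * 0.025) = exp(-0.4875) = 0.614160
b = 1.56 / (1 + 0.614160) = 0.966447
Hb / (g * T^2) = 1.78 / (9.81 * 9.8^2) = 1.78 / 942.1524 = 0.00188929
gamma_b = b - a * Hb/(g*T^2) = 0.966447 - 16.561435 * 0.00188929 = 0.935158
db = Hb / gamma_b = 1.78 / 0.935158
db = 1.9034 m

1.9034


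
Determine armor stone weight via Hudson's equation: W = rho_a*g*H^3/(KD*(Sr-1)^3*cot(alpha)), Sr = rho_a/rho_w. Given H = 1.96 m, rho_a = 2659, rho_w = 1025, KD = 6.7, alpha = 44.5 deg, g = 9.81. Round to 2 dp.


Sr = rho_a / rho_w = 2659 / 1025 = 2.594146
(Sr - 1) = 1.594146
(Sr - 1)^3 = 4.051208
cot(44.5) = 1 / tan(44.5) = 1 / 0.982697 = 1.017607
Numerator = 2659 * 9.81 * 1.96^3 = 196406.3654
Denominator = 6.7 * 4.051208 * 1.017607 = 27.621014
W = 196406.3654 / 27.621014
W = 7110.76 N

7110.76


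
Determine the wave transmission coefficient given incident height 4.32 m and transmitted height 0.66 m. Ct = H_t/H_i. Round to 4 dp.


Ct = H_t / H_i
Ct = 0.66 / 4.32
Ct = 0.1528

0.1528


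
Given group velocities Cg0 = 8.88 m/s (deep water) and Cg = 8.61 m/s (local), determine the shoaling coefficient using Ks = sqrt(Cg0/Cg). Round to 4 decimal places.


Ks = sqrt(Cg0 / Cg)
Ks = sqrt(8.88 / 8.61)
Ks = sqrt(1.0314)
Ks = 1.0156

1.0156


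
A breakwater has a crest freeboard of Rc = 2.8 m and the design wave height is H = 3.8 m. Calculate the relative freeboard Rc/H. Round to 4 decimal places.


Relative freeboard = Rc / H
= 2.8 / 3.8
= 0.7368

0.7368


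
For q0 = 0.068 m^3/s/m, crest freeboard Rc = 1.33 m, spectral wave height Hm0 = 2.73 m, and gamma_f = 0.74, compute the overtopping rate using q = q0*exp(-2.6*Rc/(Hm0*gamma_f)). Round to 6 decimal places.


q = q0 * exp(-2.6 * Rc / (Hm0 * gamma_f))
Exponent = -2.6 * 1.33 / (2.73 * 0.74)
= -2.6 * 1.33 / 2.0202
= -1.711712
exp(-1.711712) = 0.180556
q = 0.068 * 0.180556
q = 0.012278 m^3/s/m

0.012278


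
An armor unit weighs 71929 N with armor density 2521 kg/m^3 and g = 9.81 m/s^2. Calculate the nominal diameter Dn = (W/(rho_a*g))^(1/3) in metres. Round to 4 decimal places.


V = W / (rho_a * g)
V = 71929 / (2521 * 9.81)
V = 71929 / 24731.01
V = 2.908454 m^3
Dn = V^(1/3) = 2.908454^(1/3)
Dn = 1.4274 m

1.4274


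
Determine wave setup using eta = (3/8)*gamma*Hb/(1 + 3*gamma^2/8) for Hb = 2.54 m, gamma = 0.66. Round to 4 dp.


eta = (3/8) * gamma * Hb / (1 + 3*gamma^2/8)
Numerator = (3/8) * 0.66 * 2.54 = 0.628650
Denominator = 1 + 3*0.66^2/8 = 1 + 0.163350 = 1.163350
eta = 0.628650 / 1.163350
eta = 0.5404 m

0.5404


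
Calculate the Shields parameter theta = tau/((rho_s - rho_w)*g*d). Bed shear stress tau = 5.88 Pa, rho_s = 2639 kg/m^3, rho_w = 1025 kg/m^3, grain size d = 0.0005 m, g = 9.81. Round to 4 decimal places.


theta = tau / ((rho_s - rho_w) * g * d)
rho_s - rho_w = 2639 - 1025 = 1614
Denominator = 1614 * 9.81 * 0.0005 = 7.916670
theta = 5.88 / 7.916670
theta = 0.7427

0.7427


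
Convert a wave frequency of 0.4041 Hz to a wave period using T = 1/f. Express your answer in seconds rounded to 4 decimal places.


T = 1 / f
T = 1 / 0.4041
T = 2.4746 s

2.4746


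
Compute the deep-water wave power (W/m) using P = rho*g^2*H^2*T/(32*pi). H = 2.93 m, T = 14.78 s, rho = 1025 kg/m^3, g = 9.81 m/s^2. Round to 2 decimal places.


P = rho * g^2 * H^2 * T / (32 * pi)
P = 1025 * 9.81^2 * 2.93^2 * 14.78 / (32 * pi)
P = 1025 * 96.2361 * 8.5849 * 14.78 / 100.53096
P = 124500.67 W/m

124500.67


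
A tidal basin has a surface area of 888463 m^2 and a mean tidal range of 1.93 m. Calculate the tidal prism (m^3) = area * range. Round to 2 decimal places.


Tidal prism = Area * Tidal range
P = 888463 * 1.93
P = 1714733.59 m^3

1714733.59


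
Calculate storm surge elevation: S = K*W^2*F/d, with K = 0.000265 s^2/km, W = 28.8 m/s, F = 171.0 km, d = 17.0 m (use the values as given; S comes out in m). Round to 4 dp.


S = K * W^2 * F / d
W^2 = 28.8^2 = 829.44
S = 0.000265 * 829.44 * 171.0 / 17.0
Numerator = 0.000265 * 829.44 * 171.0 = 37.586074
S = 37.586074 / 17.0 = 2.2109 m

2.2109


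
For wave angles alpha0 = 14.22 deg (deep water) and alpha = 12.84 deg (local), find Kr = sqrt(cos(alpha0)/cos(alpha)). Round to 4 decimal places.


Kr = sqrt(cos(alpha0) / cos(alpha))
cos(14.22) = 0.969360
cos(12.84) = 0.974994
Kr = sqrt(0.969360 / 0.974994)
Kr = sqrt(0.994221)
Kr = 0.9971

0.9971


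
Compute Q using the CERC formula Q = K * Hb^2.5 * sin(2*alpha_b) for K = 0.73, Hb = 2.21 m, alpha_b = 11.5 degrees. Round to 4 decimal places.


Q = K * Hb^2.5 * sin(2 * alpha_b)
Hb^2.5 = 2.21^2.5 = 7.260737
sin(2 * 11.5) = sin(23.0) = 0.390731
Q = 0.73 * 7.260737 * 0.390731
Q = 2.0710 m^3/s

2.0710


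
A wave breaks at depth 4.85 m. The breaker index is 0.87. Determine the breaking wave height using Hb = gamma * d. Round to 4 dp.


Hb = gamma * d
Hb = 0.87 * 4.85
Hb = 4.2195 m

4.2195


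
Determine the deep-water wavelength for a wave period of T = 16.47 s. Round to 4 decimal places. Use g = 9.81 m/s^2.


L0 = g * T^2 / (2 * pi)
L0 = 9.81 * 16.47^2 / (2 * pi)
L0 = 9.81 * 271.2609 / 6.28319
L0 = 2661.0694 / 6.28319
L0 = 423.5224 m

423.5224


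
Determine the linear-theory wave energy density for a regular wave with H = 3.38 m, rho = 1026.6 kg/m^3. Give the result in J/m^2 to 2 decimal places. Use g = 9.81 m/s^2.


E = (1/8) * rho * g * H^2
E = (1/8) * 1026.6 * 9.81 * 3.38^2
E = 0.125 * 1026.6 * 9.81 * 11.4244
E = 14381.81 J/m^2

14381.81


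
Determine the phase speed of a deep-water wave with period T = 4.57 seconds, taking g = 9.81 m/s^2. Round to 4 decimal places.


We use the deep-water celerity formula:
C = g * T / (2 * pi)
C = 9.81 * 4.57 / (2 * 3.14159...)
C = 44.831700 / 6.283185
C = 7.1352 m/s

7.1352
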